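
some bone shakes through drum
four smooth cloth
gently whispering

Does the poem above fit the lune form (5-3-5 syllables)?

Yes

Line 1: some(1) + bone(1) + shakes(1) + through(1) + drum(1) = 5 ✓
Line 2: four(1) + smooth(1) + cloth(1) = 3 ✓
Line 3: gently(2) + whispering(3) = 5 ✓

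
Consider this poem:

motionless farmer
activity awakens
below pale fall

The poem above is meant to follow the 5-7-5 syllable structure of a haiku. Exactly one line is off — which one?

Line 1: "motionless farmer": 3+2 = 5 ✓
Line 2: "activity awakens": 4+3 = 7 ✓
Line 3: "below pale fall": 2+1+1 = 4 (expected 5)

The third line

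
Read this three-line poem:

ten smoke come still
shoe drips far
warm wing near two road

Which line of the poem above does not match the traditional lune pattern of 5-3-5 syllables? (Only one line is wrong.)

Line 1: ten(1) + smoke(1) + come(1) + still(1) = 4 (expected 5)
Line 2: shoe(1) + drips(1) + far(1) = 3 ✓
Line 3: warm(1) + wing(1) + near(1) + two(1) + road(1) = 5 ✓

The first line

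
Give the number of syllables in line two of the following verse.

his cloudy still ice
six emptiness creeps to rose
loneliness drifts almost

7

Line two: six (1), emptiness (3), creeps (1), to (1), rose (1) → 7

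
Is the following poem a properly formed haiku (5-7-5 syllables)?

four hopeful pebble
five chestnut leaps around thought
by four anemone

No

Line 1: "four hopeful pebble": 1+2+2 = 5 ✓
Line 2: "five chestnut leaps around thought": 1+2+1+2+1 = 7 ✓
Line 3: "by four anemone": 1+1+4 = 6 (expected 5)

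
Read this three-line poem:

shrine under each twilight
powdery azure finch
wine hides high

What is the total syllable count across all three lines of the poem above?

15

Line 1: shrine (1), under (2), each (1), twilight (2) → 6
Line 2: powdery (3), azure (2), finch (1) → 6
Line 3: wine (1), hides (1), high (1) → 3
Total: 6 + 6 + 3 = 15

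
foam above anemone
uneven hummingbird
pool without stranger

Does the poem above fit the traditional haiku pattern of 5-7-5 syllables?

Line 1: "foam above anemone": 1+2+4 = 7 (expected 5)
Line 2: "uneven hummingbird": 3+3 = 6 (expected 7)
Line 3: "pool without stranger": 1+2+2 = 5 ✓

No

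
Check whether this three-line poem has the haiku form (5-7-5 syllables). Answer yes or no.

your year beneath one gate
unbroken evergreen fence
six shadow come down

No

Line 1: your (1), year (1), beneath (2), one (1), gate (1) → 6 (expected 5)
Line 2: unbroken (3), evergreen (3), fence (1) → 7 ✓
Line 3: six (1), shadow (2), come (1), down (1) → 5 ✓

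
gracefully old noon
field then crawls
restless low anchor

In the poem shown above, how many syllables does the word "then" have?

1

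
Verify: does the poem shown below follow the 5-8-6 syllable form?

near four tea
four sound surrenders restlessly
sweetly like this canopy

Line 1: near (1), four (1), tea (1) → 3 (expected 5)
Line 2: four (1), sound (1), surrenders (3), restlessly (3) → 8 ✓
Line 3: sweetly (2), like (1), this (1), canopy (3) → 7 (expected 6)

No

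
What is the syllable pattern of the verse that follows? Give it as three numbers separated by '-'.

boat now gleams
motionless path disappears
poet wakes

3-7-3

Line 1: boat (1), now (1), gleams (1) → 3
Line 2: motionless (3), path (1), disappears (3) → 7
Line 3: poet (2), wakes (1) → 3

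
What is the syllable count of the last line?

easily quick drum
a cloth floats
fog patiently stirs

The last line: "fog patiently stirs": 1+3+1 = 5

5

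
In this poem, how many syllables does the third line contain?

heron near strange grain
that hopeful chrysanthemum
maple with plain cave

5

The third line: "maple with plain cave": 2+1+1+1 = 5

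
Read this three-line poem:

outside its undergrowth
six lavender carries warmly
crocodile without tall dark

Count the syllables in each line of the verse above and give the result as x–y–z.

Line 1: "outside its undergrowth": 2+1+3 = 6
Line 2: "six lavender carries warmly": 1+3+2+2 = 8
Line 3: "crocodile without tall dark": 3+2+1+1 = 7

6–8–7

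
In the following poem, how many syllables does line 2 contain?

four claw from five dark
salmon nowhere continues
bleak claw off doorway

Line 2: "salmon nowhere continues": 2+2+3 = 7

7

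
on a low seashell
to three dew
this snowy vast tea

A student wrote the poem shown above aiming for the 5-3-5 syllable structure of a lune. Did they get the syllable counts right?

Line 1: on (1), a (1), low (1), seashell (2) → 5 ✓
Line 2: to (1), three (1), dew (1) → 3 ✓
Line 3: this (1), snowy (2), vast (1), tea (1) → 5 ✓

Yes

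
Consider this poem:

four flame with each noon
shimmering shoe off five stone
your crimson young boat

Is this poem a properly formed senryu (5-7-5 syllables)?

Yes

Line 1: four(1) + flame(1) + with(1) + each(1) + noon(1) = 5 ✓
Line 2: shimmering(3) + shoe(1) + off(1) + five(1) + stone(1) = 7 ✓
Line 3: your(1) + crimson(2) + young(1) + boat(1) = 5 ✓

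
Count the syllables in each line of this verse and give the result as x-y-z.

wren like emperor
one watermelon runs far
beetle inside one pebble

5-7-7

Line 1: wren (1), like (1), emperor (3) → 5
Line 2: one (1), watermelon (4), runs (1), far (1) → 7
Line 3: beetle (2), inside (2), one (1), pebble (2) → 7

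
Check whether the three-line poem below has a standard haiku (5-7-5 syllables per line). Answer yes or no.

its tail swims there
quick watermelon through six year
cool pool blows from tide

Line 1: "its tail swims there": 1+1+1+1 = 4 (expected 5)
Line 2: "quick watermelon through six year": 1+4+1+1+1 = 8 (expected 7)
Line 3: "cool pool blows from tide": 1+1+1+1+1 = 5 ✓

No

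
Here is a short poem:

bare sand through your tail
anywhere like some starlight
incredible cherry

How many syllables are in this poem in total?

Line 1: "bare sand through your tail": 1+1+1+1+1 = 5
Line 2: "anywhere like some starlight": 3+1+1+2 = 7
Line 3: "incredible cherry": 4+2 = 6
Total: 5 + 7 + 6 = 18

18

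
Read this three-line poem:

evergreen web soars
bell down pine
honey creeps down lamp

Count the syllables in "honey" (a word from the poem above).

2

"honey" has 2 syllables.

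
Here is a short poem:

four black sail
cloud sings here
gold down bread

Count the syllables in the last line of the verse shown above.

3

The last line: gold(1) + down(1) + bread(1) = 3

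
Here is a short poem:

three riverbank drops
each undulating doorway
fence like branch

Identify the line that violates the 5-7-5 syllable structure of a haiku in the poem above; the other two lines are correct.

The third line

Line 1: "three riverbank drops": 1+3+1 = 5 ✓
Line 2: "each undulating doorway": 1+4+2 = 7 ✓
Line 3: "fence like branch": 1+1+1 = 3 (expected 5)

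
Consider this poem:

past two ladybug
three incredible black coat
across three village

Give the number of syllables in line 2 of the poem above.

7

Line 2: three (1), incredible (4), black (1), coat (1) → 7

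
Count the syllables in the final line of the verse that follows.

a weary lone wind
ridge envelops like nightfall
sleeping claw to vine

The final line: sleeping(2) + claw(1) + to(1) + vine(1) = 5

5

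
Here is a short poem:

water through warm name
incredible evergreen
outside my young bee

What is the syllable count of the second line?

The second line: incredible(4) + evergreen(3) = 7

7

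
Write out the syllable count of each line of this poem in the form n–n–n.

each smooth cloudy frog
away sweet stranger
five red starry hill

Line 1: each (1), smooth (1), cloudy (2), frog (1) → 5
Line 2: away (2), sweet (1), stranger (2) → 5
Line 3: five (1), red (1), starry (2), hill (1) → 5

5–5–5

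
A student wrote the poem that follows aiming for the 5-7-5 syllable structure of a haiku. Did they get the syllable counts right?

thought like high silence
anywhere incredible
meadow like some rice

Yes

Line 1: thought(1) + like(1) + high(1) + silence(2) = 5 ✓
Line 2: anywhere(3) + incredible(4) = 7 ✓
Line 3: meadow(2) + like(1) + some(1) + rice(1) = 5 ✓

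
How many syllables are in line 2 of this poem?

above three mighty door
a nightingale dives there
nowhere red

Line 2: a (1), nightingale (3), dives (1), there (1) → 6

6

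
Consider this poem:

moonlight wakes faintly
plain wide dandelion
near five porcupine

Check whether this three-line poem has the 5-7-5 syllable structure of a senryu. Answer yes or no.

Line 1: moonlight (2), wakes (1), faintly (2) → 5 ✓
Line 2: plain (1), wide (1), dandelion (4) → 6 (expected 7)
Line 3: near (1), five (1), porcupine (3) → 5 ✓

No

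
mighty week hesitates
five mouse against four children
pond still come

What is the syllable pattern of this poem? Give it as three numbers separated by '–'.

Line 1: mighty(2) + week(1) + hesitates(3) = 6
Line 2: five(1) + mouse(1) + against(2) + four(1) + children(2) = 7
Line 3: pond(1) + still(1) + come(1) = 3

6–7–3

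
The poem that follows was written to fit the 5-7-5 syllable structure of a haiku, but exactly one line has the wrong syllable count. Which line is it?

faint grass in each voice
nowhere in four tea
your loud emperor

Line 2

Line 1: "faint grass in each voice": 1+1+1+1+1 = 5 ✓
Line 2: "nowhere in four tea": 2+1+1+1 = 5 (expected 7)
Line 3: "your loud emperor": 1+1+3 = 5 ✓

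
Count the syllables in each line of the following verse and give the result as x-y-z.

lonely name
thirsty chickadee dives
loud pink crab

3-6-3

Line 1: "lonely name": 2+1 = 3
Line 2: "thirsty chickadee dives": 2+3+1 = 6
Line 3: "loud pink crab": 1+1+1 = 3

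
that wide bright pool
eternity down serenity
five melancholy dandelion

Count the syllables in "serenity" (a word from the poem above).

4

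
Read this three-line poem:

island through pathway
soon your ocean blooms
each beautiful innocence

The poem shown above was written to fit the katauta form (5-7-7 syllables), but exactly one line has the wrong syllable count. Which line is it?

The second line

Line 1: island (2), through (1), pathway (2) → 5 ✓
Line 2: soon (1), your (1), ocean (2), blooms (1) → 5 (expected 7)
Line 3: each (1), beautiful (3), innocence (3) → 7 ✓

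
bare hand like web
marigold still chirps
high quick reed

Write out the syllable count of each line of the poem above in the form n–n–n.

Line 1: "bare hand like web": 1+1+1+1 = 4
Line 2: "marigold still chirps": 3+1+1 = 5
Line 3: "high quick reed": 1+1+1 = 3

4–5–3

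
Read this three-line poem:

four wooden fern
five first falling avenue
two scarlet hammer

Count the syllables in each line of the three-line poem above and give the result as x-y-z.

Line 1: four(1) + wooden(2) + fern(1) = 4
Line 2: five(1) + first(1) + falling(2) + avenue(3) = 7
Line 3: two(1) + scarlet(2) + hammer(2) = 5

4-7-5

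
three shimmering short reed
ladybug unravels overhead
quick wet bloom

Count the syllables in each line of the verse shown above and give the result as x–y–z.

Line 1: three (1), shimmering (3), short (1), reed (1) → 6
Line 2: ladybug (3), unravels (3), overhead (3) → 9
Line 3: quick (1), wet (1), bloom (1) → 3

6–9–3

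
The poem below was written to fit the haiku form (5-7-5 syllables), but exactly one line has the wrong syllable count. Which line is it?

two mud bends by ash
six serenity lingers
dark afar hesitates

Line 1: "two mud bends by ash": 1+1+1+1+1 = 5 ✓
Line 2: "six serenity lingers": 1+4+2 = 7 ✓
Line 3: "dark afar hesitates": 1+2+3 = 6 (expected 5)

The third line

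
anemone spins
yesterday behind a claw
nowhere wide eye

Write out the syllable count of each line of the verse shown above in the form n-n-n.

5-7-4

Line 1: anemone(4) + spins(1) = 5
Line 2: yesterday(3) + behind(2) + a(1) + claw(1) = 7
Line 3: nowhere(2) + wide(1) + eye(1) = 4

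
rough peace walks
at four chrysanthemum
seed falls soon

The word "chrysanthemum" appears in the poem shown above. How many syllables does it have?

4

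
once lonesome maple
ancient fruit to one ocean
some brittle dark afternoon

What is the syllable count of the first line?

The first line: once(1) + lonesome(2) + maple(2) = 5

5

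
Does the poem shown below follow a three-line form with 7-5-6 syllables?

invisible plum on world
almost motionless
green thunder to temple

Yes

Line 1: invisible(4) + plum(1) + on(1) + world(1) = 7 ✓
Line 2: almost(2) + motionless(3) = 5 ✓
Line 3: green(1) + thunder(2) + to(1) + temple(2) = 6 ✓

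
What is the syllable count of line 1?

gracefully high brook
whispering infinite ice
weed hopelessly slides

Line 1: "gracefully high brook": 3+1+1 = 5

5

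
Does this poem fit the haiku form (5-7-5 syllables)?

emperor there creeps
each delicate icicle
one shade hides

Line 1: emperor(3) + there(1) + creeps(1) = 5 ✓
Line 2: each(1) + delicate(3) + icicle(3) = 7 ✓
Line 3: one(1) + shade(1) + hides(1) = 3 (expected 5)

No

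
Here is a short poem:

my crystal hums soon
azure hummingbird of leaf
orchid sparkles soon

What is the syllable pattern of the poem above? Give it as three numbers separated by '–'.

5–7–5

Line 1: "my crystal hums soon": 1+2+1+1 = 5
Line 2: "azure hummingbird of leaf": 2+3+1+1 = 7
Line 3: "orchid sparkles soon": 2+2+1 = 5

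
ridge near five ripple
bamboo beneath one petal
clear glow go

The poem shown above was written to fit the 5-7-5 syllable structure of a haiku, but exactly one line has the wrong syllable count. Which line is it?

Line 3

Line 1: ridge (1), near (1), five (1), ripple (2) → 5 ✓
Line 2: bamboo (2), beneath (2), one (1), petal (2) → 7 ✓
Line 3: clear (1), glow (1), go (1) → 3 (expected 5)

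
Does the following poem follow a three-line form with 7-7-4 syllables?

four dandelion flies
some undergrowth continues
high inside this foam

Line 1: four (1), dandelion (4), flies (1) → 6 (expected 7)
Line 2: some (1), undergrowth (3), continues (3) → 7 ✓
Line 3: high (1), inside (2), this (1), foam (1) → 5 (expected 4)

No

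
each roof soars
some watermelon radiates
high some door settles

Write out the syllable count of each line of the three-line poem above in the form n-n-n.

3-8-5

Line 1: "each roof soars": 1+1+1 = 3
Line 2: "some watermelon radiates": 1+4+3 = 8
Line 3: "high some door settles": 1+1+1+2 = 5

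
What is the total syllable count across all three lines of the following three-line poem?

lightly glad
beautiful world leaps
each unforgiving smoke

14

Line 1: "lightly glad": 2+1 = 3
Line 2: "beautiful world leaps": 3+1+1 = 5
Line 3: "each unforgiving smoke": 1+4+1 = 6
Total: 3 + 5 + 6 = 14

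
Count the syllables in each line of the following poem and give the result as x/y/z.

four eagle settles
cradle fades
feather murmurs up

5/3/5

Line 1: four(1) + eagle(2) + settles(2) = 5
Line 2: cradle(2) + fades(1) = 3
Line 3: feather(2) + murmurs(2) + up(1) = 5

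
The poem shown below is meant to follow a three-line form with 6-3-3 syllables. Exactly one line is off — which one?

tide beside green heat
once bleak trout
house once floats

Line 1: "tide beside green heat": 1+2+1+1 = 5 (expected 6)
Line 2: "once bleak trout": 1+1+1 = 3 ✓
Line 3: "house once floats": 1+1+1 = 3 ✓

Line 1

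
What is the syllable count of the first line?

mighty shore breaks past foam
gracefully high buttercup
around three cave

The first line: "mighty shore breaks past foam": 2+1+1+1+1 = 6

6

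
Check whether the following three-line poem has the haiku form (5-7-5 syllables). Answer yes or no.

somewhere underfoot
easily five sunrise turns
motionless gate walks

Line 1: "somewhere underfoot": 2+3 = 5 ✓
Line 2: "easily five sunrise turns": 3+1+2+1 = 7 ✓
Line 3: "motionless gate walks": 3+1+1 = 5 ✓

Yes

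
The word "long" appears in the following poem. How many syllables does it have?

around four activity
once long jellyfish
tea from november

1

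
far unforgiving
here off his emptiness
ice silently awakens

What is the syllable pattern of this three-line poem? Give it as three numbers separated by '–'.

Line 1: far (1), unforgiving (4) → 5
Line 2: here (1), off (1), his (1), emptiness (3) → 6
Line 3: ice (1), silently (3), awakens (3) → 7

5–6–7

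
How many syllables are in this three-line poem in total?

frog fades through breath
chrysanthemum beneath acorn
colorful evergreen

18

Line 1: frog(1) + fades(1) + through(1) + breath(1) = 4
Line 2: chrysanthemum(4) + beneath(2) + acorn(2) = 8
Line 3: colorful(3) + evergreen(3) = 6
Total: 4 + 8 + 6 = 18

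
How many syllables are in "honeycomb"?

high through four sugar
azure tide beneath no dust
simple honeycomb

3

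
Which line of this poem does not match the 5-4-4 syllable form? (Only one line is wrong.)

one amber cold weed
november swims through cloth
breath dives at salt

Line 1: one (1), amber (2), cold (1), weed (1) → 5 ✓
Line 2: november (3), swims (1), through (1), cloth (1) → 6 (expected 4)
Line 3: breath (1), dives (1), at (1), salt (1) → 4 ✓

Line 2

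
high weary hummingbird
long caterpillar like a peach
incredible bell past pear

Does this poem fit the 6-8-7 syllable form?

Line 1: "high weary hummingbird": 1+2+3 = 6 ✓
Line 2: "long caterpillar like a peach": 1+4+1+1+1 = 8 ✓
Line 3: "incredible bell past pear": 4+1+1+1 = 7 ✓

Yes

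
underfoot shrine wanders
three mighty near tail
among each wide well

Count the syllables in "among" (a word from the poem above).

"among" has 2 syllables.

2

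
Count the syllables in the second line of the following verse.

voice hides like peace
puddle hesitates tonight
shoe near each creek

The second line: puddle(2) + hesitates(3) + tonight(2) = 7

7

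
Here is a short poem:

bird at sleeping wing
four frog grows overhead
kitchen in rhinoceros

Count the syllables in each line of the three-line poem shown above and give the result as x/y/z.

Line 1: bird (1), at (1), sleeping (2), wing (1) → 5
Line 2: four (1), frog (1), grows (1), overhead (3) → 6
Line 3: kitchen (2), in (1), rhinoceros (4) → 7

5/6/7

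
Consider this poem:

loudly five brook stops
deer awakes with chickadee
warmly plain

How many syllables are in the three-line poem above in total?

15

Line 1: "loudly five brook stops": 2+1+1+1 = 5
Line 2: "deer awakes with chickadee": 1+2+1+3 = 7
Line 3: "warmly plain": 2+1 = 3
Total: 5 + 7 + 3 = 15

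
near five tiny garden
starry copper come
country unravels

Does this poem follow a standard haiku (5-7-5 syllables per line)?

Line 1: near(1) + five(1) + tiny(2) + garden(2) = 6 (expected 5)
Line 2: starry(2) + copper(2) + come(1) = 5 (expected 7)
Line 3: country(2) + unravels(3) = 5 ✓

No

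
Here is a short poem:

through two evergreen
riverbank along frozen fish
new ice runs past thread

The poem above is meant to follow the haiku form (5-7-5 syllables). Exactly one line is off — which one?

The second line

Line 1: through (1), two (1), evergreen (3) → 5 ✓
Line 2: riverbank (3), along (2), frozen (2), fish (1) → 8 (expected 7)
Line 3: new (1), ice (1), runs (1), past (1), thread (1) → 5 ✓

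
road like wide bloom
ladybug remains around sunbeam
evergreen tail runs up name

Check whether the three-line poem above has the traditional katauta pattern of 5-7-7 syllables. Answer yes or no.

No

Line 1: "road like wide bloom": 1+1+1+1 = 4 (expected 5)
Line 2: "ladybug remains around sunbeam": 3+2+2+2 = 9 (expected 7)
Line 3: "evergreen tail runs up name": 3+1+1+1+1 = 7 ✓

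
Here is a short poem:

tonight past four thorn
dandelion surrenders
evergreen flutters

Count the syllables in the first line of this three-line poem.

5

The first line: tonight(2) + past(1) + four(1) + thorn(1) = 5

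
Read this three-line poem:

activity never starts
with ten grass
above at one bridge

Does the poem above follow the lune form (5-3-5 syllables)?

No

Line 1: activity(4) + never(2) + starts(1) = 7 (expected 5)
Line 2: with(1) + ten(1) + grass(1) = 3 ✓
Line 3: above(2) + at(1) + one(1) + bridge(1) = 5 ✓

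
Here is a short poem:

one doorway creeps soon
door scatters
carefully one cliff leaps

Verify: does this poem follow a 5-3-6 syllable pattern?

Yes

Line 1: one(1) + doorway(2) + creeps(1) + soon(1) = 5 ✓
Line 2: door(1) + scatters(2) = 3 ✓
Line 3: carefully(3) + one(1) + cliff(1) + leaps(1) = 6 ✓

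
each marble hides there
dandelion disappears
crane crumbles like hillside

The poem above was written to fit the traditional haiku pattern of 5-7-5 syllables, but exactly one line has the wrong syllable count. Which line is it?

The third line

Line 1: each(1) + marble(2) + hides(1) + there(1) = 5 ✓
Line 2: dandelion(4) + disappears(3) = 7 ✓
Line 3: crane(1) + crumbles(2) + like(1) + hillside(2) = 6 (expected 5)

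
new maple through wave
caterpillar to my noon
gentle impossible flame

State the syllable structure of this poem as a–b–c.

5–7–7

Line 1: new (1), maple (2), through (1), wave (1) → 5
Line 2: caterpillar (4), to (1), my (1), noon (1) → 7
Line 3: gentle (2), impossible (4), flame (1) → 7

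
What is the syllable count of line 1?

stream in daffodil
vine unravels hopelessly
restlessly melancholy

5

Line 1: stream (1), in (1), daffodil (3) → 5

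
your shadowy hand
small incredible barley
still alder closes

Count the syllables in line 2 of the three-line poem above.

7

Line 2: small (1), incredible (4), barley (2) → 7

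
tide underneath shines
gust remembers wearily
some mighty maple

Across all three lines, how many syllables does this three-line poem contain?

Line 1: "tide underneath shines": 1+3+1 = 5
Line 2: "gust remembers wearily": 1+3+3 = 7
Line 3: "some mighty maple": 1+2+2 = 5
Total: 5 + 7 + 5 = 17

17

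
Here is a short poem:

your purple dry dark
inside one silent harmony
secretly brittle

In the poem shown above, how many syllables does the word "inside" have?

"inside" has 2 syllables.

2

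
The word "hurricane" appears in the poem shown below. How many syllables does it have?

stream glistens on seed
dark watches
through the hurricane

3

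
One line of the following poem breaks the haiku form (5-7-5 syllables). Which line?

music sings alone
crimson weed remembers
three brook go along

The second line

Line 1: music(2) + sings(1) + alone(2) = 5 ✓
Line 2: crimson(2) + weed(1) + remembers(3) = 6 (expected 7)
Line 3: three(1) + brook(1) + go(1) + along(2) = 5 ✓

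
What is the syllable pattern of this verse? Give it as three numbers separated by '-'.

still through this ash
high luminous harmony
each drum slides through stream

Line 1: still(1) + through(1) + this(1) + ash(1) = 4
Line 2: high(1) + luminous(3) + harmony(3) = 7
Line 3: each(1) + drum(1) + slides(1) + through(1) + stream(1) = 5

4-7-5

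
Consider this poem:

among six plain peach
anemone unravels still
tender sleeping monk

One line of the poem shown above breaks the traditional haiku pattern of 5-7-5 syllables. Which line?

Line 1: among(2) + six(1) + plain(1) + peach(1) = 5 ✓
Line 2: anemone(4) + unravels(3) + still(1) = 8 (expected 7)
Line 3: tender(2) + sleeping(2) + monk(1) = 5 ✓

The second line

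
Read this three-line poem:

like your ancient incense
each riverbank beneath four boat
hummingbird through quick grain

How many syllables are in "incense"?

2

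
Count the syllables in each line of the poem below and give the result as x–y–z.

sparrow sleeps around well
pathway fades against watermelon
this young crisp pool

6–9–4

Line 1: "sparrow sleeps around well": 2+1+2+1 = 6
Line 2: "pathway fades against watermelon": 2+1+2+4 = 9
Line 3: "this young crisp pool": 1+1+1+1 = 4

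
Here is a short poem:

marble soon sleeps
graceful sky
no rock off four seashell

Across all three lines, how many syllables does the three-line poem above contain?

13

Line 1: marble(2) + soon(1) + sleeps(1) = 4
Line 2: graceful(2) + sky(1) = 3
Line 3: no(1) + rock(1) + off(1) + four(1) + seashell(2) = 6
Total: 4 + 3 + 6 = 13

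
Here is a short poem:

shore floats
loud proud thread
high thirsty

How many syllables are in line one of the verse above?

Line one: shore(1) + floats(1) = 2

2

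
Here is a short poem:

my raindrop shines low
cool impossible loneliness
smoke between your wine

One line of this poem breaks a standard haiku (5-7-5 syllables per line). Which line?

The second line

Line 1: my(1) + raindrop(2) + shines(1) + low(1) = 5 ✓
Line 2: cool(1) + impossible(4) + loneliness(3) = 8 (expected 7)
Line 3: smoke(1) + between(2) + your(1) + wine(1) = 5 ✓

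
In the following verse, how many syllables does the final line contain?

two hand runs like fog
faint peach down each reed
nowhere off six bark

The final line: nowhere(2) + off(1) + six(1) + bark(1) = 5

5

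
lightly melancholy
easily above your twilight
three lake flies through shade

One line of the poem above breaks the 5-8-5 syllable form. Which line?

Line 1: lightly(2) + melancholy(4) = 6 (expected 5)
Line 2: easily(3) + above(2) + your(1) + twilight(2) = 8 ✓
Line 3: three(1) + lake(1) + flies(1) + through(1) + shade(1) = 5 ✓

Line 1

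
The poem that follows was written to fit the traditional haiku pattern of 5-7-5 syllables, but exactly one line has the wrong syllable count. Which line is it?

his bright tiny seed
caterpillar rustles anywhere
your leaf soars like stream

The second line

Line 1: "his bright tiny seed": 1+1+2+1 = 5 ✓
Line 2: "caterpillar rustles anywhere": 4+2+3 = 9 (expected 7)
Line 3: "your leaf soars like stream": 1+1+1+1+1 = 5 ✓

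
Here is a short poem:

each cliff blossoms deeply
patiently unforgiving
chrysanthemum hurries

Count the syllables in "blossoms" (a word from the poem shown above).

2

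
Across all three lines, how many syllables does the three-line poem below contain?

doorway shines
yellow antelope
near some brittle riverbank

Line 1: doorway (2), shines (1) → 3
Line 2: yellow (2), antelope (3) → 5
Line 3: near (1), some (1), brittle (2), riverbank (3) → 7
Total: 3 + 5 + 7 = 15

15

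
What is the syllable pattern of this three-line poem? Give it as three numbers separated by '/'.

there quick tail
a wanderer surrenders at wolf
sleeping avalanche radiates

3/9/8

Line 1: there(1) + quick(1) + tail(1) = 3
Line 2: a(1) + wanderer(3) + surrenders(3) + at(1) + wolf(1) = 9
Line 3: sleeping(2) + avalanche(3) + radiates(3) = 8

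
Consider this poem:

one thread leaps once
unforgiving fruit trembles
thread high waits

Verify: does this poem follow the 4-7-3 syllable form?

Yes

Line 1: one (1), thread (1), leaps (1), once (1) → 4 ✓
Line 2: unforgiving (4), fruit (1), trembles (2) → 7 ✓
Line 3: thread (1), high (1), waits (1) → 3 ✓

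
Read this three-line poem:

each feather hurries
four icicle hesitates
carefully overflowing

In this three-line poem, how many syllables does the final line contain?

7

The final line: carefully(3) + overflowing(4) = 7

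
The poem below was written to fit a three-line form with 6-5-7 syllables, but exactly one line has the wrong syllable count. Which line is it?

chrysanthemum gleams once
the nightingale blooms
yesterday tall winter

The third line

Line 1: "chrysanthemum gleams once": 4+1+1 = 6 ✓
Line 2: "the nightingale blooms": 1+3+1 = 5 ✓
Line 3: "yesterday tall winter": 3+1+2 = 6 (expected 7)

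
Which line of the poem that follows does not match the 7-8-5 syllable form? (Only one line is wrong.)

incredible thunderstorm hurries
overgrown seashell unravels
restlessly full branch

Line 1

Line 1: incredible (4), thunderstorm (3), hurries (2) → 9 (expected 7)
Line 2: overgrown (3), seashell (2), unravels (3) → 8 ✓
Line 3: restlessly (3), full (1), branch (1) → 5 ✓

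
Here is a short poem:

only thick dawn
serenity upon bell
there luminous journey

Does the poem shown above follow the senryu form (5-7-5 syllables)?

Line 1: only (2), thick (1), dawn (1) → 4 (expected 5)
Line 2: serenity (4), upon (2), bell (1) → 7 ✓
Line 3: there (1), luminous (3), journey (2) → 6 (expected 5)

No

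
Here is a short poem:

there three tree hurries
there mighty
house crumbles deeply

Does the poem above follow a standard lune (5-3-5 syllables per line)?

Yes

Line 1: there(1) + three(1) + tree(1) + hurries(2) = 5 ✓
Line 2: there(1) + mighty(2) = 3 ✓
Line 3: house(1) + crumbles(2) + deeply(2) = 5 ✓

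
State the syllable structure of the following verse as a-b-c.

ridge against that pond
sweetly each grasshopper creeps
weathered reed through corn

5-7-5

Line 1: ridge(1) + against(2) + that(1) + pond(1) = 5
Line 2: sweetly(2) + each(1) + grasshopper(3) + creeps(1) = 7
Line 3: weathered(2) + reed(1) + through(1) + corn(1) = 5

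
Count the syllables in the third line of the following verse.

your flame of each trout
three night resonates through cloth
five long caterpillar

The third line: five(1) + long(1) + caterpillar(4) = 6

6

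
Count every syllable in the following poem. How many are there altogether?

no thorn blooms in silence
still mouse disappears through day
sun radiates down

Line 1: no(1) + thorn(1) + blooms(1) + in(1) + silence(2) = 6
Line 2: still(1) + mouse(1) + disappears(3) + through(1) + day(1) = 7
Line 3: sun(1) + radiates(3) + down(1) = 5
Total: 6 + 7 + 5 = 18

18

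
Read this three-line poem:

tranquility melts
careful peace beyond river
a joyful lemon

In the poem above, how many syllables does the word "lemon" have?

2

"lemon" has 2 syllables.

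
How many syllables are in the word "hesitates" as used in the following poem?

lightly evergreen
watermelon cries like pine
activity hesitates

3

"hesitates" has 3 syllables.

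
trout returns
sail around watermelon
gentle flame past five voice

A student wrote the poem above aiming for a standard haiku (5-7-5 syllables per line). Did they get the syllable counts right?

Line 1: "trout returns": 1+2 = 3 (expected 5)
Line 2: "sail around watermelon": 1+2+4 = 7 ✓
Line 3: "gentle flame past five voice": 2+1+1+1+1 = 6 (expected 5)

No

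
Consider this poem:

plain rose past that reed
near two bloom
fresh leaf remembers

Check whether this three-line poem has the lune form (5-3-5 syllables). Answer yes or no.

Line 1: plain(1) + rose(1) + past(1) + that(1) + reed(1) = 5 ✓
Line 2: near(1) + two(1) + bloom(1) = 3 ✓
Line 3: fresh(1) + leaf(1) + remembers(3) = 5 ✓

Yes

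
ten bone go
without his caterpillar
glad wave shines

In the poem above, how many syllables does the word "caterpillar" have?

"caterpillar" has 4 syllables.

4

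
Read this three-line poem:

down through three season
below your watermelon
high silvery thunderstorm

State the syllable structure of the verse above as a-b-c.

Line 1: "down through three season": 1+1+1+2 = 5
Line 2: "below your watermelon": 2+1+4 = 7
Line 3: "high silvery thunderstorm": 1+3+3 = 7

5-7-7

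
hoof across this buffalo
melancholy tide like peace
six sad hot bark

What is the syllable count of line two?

Line two: "melancholy tide like peace": 4+1+1+1 = 7

7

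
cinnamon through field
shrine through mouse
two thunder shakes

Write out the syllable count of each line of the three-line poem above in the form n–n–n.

Line 1: cinnamon (3), through (1), field (1) → 5
Line 2: shrine (1), through (1), mouse (1) → 3
Line 3: two (1), thunder (2), shakes (1) → 4

5–3–4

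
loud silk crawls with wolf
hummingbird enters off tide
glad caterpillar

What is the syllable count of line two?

7

Line two: "hummingbird enters off tide": 3+2+1+1 = 7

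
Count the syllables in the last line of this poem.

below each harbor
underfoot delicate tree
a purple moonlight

5

The last line: "a purple moonlight": 1+2+2 = 5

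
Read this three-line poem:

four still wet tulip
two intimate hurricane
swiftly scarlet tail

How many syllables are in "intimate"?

3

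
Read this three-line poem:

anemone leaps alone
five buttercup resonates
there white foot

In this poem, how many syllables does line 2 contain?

7

Line 2: five (1), buttercup (3), resonates (3) → 7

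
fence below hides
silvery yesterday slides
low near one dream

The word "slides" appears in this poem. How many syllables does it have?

1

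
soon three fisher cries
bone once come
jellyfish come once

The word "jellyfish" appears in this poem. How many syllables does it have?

3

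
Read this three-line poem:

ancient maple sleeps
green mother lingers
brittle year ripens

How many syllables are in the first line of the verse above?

The first line: ancient (2), maple (2), sleeps (1) → 5

5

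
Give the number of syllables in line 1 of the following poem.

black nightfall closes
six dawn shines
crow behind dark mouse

Line 1: black (1), nightfall (2), closes (2) → 5

5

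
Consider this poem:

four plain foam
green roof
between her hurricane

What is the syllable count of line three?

Line three: "between her hurricane": 2+1+3 = 6

6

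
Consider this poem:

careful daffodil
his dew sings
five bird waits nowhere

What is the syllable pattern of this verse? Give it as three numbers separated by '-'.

5-3-5

Line 1: careful(2) + daffodil(3) = 5
Line 2: his(1) + dew(1) + sings(1) = 3
Line 3: five(1) + bird(1) + waits(1) + nowhere(2) = 5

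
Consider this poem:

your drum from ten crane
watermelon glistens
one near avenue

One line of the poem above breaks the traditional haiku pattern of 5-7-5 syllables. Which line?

Line 1: "your drum from ten crane": 1+1+1+1+1 = 5 ✓
Line 2: "watermelon glistens": 4+2 = 6 (expected 7)
Line 3: "one near avenue": 1+1+3 = 5 ✓

Line 2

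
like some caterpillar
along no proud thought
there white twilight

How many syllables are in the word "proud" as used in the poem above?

1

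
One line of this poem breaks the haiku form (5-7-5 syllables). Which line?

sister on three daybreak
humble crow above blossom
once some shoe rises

Line 1

Line 1: sister(2) + on(1) + three(1) + daybreak(2) = 6 (expected 5)
Line 2: humble(2) + crow(1) + above(2) + blossom(2) = 7 ✓
Line 3: once(1) + some(1) + shoe(1) + rises(2) = 5 ✓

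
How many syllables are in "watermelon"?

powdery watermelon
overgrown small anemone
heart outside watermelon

4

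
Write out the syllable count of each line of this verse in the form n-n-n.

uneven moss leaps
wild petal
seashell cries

Line 1: uneven (3), moss (1), leaps (1) → 5
Line 2: wild (1), petal (2) → 3
Line 3: seashell (2), cries (1) → 3

5-3-3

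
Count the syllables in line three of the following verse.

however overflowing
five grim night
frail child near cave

4

Line three: frail(1) + child(1) + near(1) + cave(1) = 4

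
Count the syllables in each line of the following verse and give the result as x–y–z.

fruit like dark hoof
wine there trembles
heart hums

Line 1: fruit (1), like (1), dark (1), hoof (1) → 4
Line 2: wine (1), there (1), trembles (2) → 4
Line 3: heart (1), hums (1) → 2

4–4–2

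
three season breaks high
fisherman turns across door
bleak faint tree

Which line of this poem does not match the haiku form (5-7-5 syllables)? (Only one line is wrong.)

The third line

Line 1: three(1) + season(2) + breaks(1) + high(1) = 5 ✓
Line 2: fisherman(3) + turns(1) + across(2) + door(1) = 7 ✓
Line 3: bleak(1) + faint(1) + tree(1) = 3 (expected 5)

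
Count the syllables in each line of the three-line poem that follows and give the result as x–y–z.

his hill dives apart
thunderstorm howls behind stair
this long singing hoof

Line 1: "his hill dives apart": 1+1+1+2 = 5
Line 2: "thunderstorm howls behind stair": 3+1+2+1 = 7
Line 3: "this long singing hoof": 1+1+2+1 = 5

5–7–5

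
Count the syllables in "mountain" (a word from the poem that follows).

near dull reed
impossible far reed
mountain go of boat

2

"mountain" has 2 syllables.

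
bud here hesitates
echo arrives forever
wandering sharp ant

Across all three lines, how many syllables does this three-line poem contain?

Line 1: bud (1), here (1), hesitates (3) → 5
Line 2: echo (2), arrives (2), forever (3) → 7
Line 3: wandering (3), sharp (1), ant (1) → 5
Total: 5 + 7 + 5 = 17

17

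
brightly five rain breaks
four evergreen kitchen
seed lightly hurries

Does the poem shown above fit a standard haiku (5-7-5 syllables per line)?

No

Line 1: brightly(2) + five(1) + rain(1) + breaks(1) = 5 ✓
Line 2: four(1) + evergreen(3) + kitchen(2) = 6 (expected 7)
Line 3: seed(1) + lightly(2) + hurries(2) = 5 ✓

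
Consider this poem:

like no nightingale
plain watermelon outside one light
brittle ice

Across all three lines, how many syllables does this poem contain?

Line 1: like(1) + no(1) + nightingale(3) = 5
Line 2: plain(1) + watermelon(4) + outside(2) + one(1) + light(1) = 9
Line 3: brittle(2) + ice(1) = 3
Total: 5 + 9 + 3 = 17

17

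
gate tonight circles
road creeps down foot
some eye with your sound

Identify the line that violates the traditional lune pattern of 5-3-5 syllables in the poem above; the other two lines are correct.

The second line

Line 1: "gate tonight circles": 1+2+2 = 5 ✓
Line 2: "road creeps down foot": 1+1+1+1 = 4 (expected 3)
Line 3: "some eye with your sound": 1+1+1+1+1 = 5 ✓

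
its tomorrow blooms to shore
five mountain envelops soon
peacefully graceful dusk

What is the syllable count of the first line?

The first line: its (1), tomorrow (3), blooms (1), to (1), shore (1) → 7

7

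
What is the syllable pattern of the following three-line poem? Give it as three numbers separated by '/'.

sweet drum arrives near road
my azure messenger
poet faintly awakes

Line 1: sweet (1), drum (1), arrives (2), near (1), road (1) → 6
Line 2: my (1), azure (2), messenger (3) → 6
Line 3: poet (2), faintly (2), awakes (2) → 6

6/6/6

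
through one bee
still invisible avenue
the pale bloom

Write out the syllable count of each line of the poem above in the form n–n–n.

3–8–3

Line 1: through(1) + one(1) + bee(1) = 3
Line 2: still(1) + invisible(4) + avenue(3) = 8
Line 3: the(1) + pale(1) + bloom(1) = 3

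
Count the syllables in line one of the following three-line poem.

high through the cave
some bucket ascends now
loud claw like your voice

Line one: high (1), through (1), the (1), cave (1) → 4

4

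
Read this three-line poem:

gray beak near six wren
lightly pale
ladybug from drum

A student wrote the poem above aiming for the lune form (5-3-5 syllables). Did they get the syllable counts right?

Yes

Line 1: gray(1) + beak(1) + near(1) + six(1) + wren(1) = 5 ✓
Line 2: lightly(2) + pale(1) = 3 ✓
Line 3: ladybug(3) + from(1) + drum(1) = 5 ✓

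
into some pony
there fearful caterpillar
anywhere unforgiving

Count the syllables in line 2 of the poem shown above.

Line 2: "there fearful caterpillar": 1+2+4 = 7

7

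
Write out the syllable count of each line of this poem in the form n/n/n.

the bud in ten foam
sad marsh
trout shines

Line 1: "the bud in ten foam": 1+1+1+1+1 = 5
Line 2: "sad marsh": 1+1 = 2
Line 3: "trout shines": 1+1 = 2

5/2/2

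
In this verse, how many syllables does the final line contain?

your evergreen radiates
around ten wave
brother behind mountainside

The final line: brother (2), behind (2), mountainside (3) → 7

7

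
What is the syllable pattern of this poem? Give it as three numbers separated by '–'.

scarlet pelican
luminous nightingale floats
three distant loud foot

Line 1: scarlet(2) + pelican(3) = 5
Line 2: luminous(3) + nightingale(3) + floats(1) = 7
Line 3: three(1) + distant(2) + loud(1) + foot(1) = 5

5–7–5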